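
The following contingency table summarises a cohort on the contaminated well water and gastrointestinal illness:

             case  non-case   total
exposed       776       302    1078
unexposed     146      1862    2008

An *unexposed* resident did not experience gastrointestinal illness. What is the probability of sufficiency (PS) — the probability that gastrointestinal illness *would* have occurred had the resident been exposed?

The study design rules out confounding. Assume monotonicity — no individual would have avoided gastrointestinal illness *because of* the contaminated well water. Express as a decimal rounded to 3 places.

p₁ = P(outcome | exposed) = 776/1078 = 0.71985
p₀ = P(outcome | unexposed) = 146/2008 = 0.072709
Under exogeneity and monotonicity, PS = (p₁ − p₀)/(1 − p₀).
PS = (0.71985 − 0.072709) / 0.92729 ≈ 0.6979

PS ≈ 0.698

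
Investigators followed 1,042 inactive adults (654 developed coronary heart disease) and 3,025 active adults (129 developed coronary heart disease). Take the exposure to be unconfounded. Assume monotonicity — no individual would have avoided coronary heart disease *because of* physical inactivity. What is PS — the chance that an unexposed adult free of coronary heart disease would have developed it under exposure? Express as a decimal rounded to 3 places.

p₁ = P(outcome | exposed) = 654/1042 = 0.62764
p₀ = P(outcome | unexposed) = 129/3025 = 0.042645
Under exogeneity and monotonicity, PS = (p₁ − p₀) / (1 − p₀).
PS = (0.62764 − 0.042645) / (1 − 0.042645) = 0.58499 / 0.95736 ≈ 0.6111

PS ≈ 0.611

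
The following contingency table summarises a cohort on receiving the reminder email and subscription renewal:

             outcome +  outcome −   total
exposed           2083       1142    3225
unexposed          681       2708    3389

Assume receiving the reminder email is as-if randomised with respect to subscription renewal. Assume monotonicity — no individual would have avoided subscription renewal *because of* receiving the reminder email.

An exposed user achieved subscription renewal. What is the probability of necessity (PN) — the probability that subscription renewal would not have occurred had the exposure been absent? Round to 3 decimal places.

p₁ = P(outcome | exposed) = 2083/3225 = 0.64589
p₀ = P(outcome | unexposed) = 681/3389 = 0.20094
Under exogeneity and monotonicity, PN = (p₁ − p₀) / p₁.
PN = (0.64589 − 0.20094) / 0.64589 = 0.44495 / 0.64589 ≈ 0.6889

PN ≈ 0.689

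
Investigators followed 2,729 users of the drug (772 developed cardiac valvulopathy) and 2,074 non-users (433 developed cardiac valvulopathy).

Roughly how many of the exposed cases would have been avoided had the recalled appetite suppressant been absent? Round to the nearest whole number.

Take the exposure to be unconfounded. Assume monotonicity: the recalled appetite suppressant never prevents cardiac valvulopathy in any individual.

p₁ = P(outcome | exposed) = 772/2729 = 0.28289
p₀ = P(outcome | unexposed) = 433/2074 = 0.20878
PN = (p₁ − p₀)/p₁ = (0.28289 − 0.20878) / 0.28289 ≈ 0.26198.
Attributable cases ≈ PN × (exposed cases) = 0.26198 × 772 ≈ 202.25.

about 202 cases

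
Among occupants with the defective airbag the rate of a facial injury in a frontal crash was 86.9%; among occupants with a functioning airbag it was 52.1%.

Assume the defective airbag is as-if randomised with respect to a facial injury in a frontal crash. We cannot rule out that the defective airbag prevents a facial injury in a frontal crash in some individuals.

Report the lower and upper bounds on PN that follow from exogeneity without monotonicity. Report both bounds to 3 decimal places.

p₁ = 0.869, p₀ = 0.521.
Under exogeneity alone the bounds on PN are max{0,(p₁−p₀)/p₁} ≤ PN ≤ min{1,(1−p₀)/p₁}.
  lower = (p₁ − p₀)/p₁ = 0.348 / 0.869 ≈ 0.4005
  upper = min{1, (1 − p₀)/p₁} = 0.479 / 0.869 ≈ 0.5512

0.400 ≤ PN ≤ 0.551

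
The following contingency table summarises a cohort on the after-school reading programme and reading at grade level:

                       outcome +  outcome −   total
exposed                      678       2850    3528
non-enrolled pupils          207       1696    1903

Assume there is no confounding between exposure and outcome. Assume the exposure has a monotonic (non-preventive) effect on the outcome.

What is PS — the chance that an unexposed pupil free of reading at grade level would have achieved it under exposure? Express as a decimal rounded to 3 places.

p₁ = P(outcome | exposed) = 678/3528 = 0.19218
p₀ = P(outcome | unexposed) = 207/1903 = 0.10878
Under exogeneity and monotonicity, PS = (p₁ − p₀)/(1 − p₀).
PS = (0.19218 − 0.10878) / 0.89122 ≈ 0.0936

PS ≈ 0.094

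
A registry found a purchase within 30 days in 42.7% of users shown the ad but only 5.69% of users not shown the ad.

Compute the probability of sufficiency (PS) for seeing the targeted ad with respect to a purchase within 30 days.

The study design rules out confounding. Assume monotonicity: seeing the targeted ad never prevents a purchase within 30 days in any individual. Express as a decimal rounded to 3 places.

PS ≈ 0.392

p₁ = 0.427, p₀ = 0.0569.
Under exogeneity and monotonicity, PS = (p₁ − p₀) / (1 − p₀).
PS = (0.427 − 0.0569) / (1 − 0.0569) = 0.3701 / 0.9431 ≈ 0.3924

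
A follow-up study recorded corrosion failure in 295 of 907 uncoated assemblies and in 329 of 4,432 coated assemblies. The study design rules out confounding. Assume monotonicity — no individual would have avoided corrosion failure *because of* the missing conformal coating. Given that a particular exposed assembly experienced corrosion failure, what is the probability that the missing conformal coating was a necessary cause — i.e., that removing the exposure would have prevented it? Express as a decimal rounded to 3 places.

p₁ = P(outcome | exposed) = 295/907 = 0.32525
p₀ = P(outcome | unexposed) = 329/4432 = 0.074233
Under exogeneity and monotonicity, PN = (p₁ − p₀) / p₁.
PN = (0.32525 − 0.074233) / 0.32525 = 0.25102 / 0.32525 ≈ 0.7718

PN ≈ 0.772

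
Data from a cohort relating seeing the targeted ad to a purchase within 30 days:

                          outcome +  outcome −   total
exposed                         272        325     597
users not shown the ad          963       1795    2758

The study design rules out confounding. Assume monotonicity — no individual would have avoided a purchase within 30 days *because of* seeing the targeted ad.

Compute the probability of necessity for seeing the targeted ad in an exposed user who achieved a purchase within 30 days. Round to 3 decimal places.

PN ≈ 0.234

p₁ = P(outcome | exposed) = 272/597 = 0.45561
p₀ = P(outcome | unexposed) = 963/2758 = 0.34917
Under exogeneity and monotonicity, PN = (p₁ − p₀) / p₁.
PN = (0.45561 − 0.34917) / 0.45561 = 0.10645 / 0.45561 ≈ 0.2336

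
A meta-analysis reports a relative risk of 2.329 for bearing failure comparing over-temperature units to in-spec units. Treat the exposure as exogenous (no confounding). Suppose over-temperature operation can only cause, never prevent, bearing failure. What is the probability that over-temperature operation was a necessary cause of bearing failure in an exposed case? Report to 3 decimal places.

Under exogeneity and monotonicity, PN = (RR − 1) / RR = 1 − 1/RR.
PN = (2.329 − 1) / 2.329 = 1.329 / 2.329 ≈ 0.5706

PN ≈ 0.571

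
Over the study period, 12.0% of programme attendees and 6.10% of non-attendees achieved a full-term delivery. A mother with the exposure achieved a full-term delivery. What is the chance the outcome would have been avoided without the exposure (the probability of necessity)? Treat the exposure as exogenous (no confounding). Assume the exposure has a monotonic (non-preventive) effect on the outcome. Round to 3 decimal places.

PN ≈ 0.492

p₁ = 0.12, p₀ = 0.061.
Under exogeneity and monotonicity, PN = (p₁ − p₀) / p₁.
PN = (0.12 − 0.061) / 0.12 = 0.059 / 0.12 ≈ 0.4917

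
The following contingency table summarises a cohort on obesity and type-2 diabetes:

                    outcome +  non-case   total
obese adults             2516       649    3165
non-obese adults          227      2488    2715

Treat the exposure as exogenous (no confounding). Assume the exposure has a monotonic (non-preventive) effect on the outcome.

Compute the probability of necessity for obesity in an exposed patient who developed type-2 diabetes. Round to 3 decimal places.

p₁ = P(outcome | exposed) = 2516/3165 = 0.79494
p₀ = P(outcome | unexposed) = 227/2715 = 0.08361
Under exogeneity and monotonicity, PN = (p₁ − p₀) / p₁.
PN = (0.79494 − 0.08361) / 0.79494 = 0.71134 / 0.79494 ≈ 0.8948

PN ≈ 0.895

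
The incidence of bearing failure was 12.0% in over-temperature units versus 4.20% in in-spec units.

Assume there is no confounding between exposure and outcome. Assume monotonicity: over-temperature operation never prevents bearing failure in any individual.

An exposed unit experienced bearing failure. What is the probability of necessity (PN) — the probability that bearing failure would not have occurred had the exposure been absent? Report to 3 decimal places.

PN ≈ 0.650

p₁ = 0.12, p₀ = 0.042.
Under exogeneity and monotonicity, PN = (p₁ − p₀) / p₁.
PN = (0.12 − 0.042) / 0.12 = 0.078 / 0.12 ≈ 0.6500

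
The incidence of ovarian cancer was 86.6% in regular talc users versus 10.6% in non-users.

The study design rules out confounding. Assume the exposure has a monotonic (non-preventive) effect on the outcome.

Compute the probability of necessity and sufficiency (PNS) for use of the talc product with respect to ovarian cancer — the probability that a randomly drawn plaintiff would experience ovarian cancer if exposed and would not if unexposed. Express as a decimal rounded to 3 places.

p₁ = 0.866, p₀ = 0.106.
Under exogeneity and monotonicity, PNS = p₁ − p₀.
PNS = 0.866 − 0.106 = 0.76

PNS ≈ 0.760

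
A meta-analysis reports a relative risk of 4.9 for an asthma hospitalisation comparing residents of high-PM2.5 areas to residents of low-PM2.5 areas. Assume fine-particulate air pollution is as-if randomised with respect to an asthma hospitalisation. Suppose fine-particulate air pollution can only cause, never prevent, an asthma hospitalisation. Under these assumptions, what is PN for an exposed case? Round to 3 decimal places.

PN ≈ 0.796

Under exogeneity and monotonicity, PN = (RR − 1) / RR = 1 − 1/RR.
PN = (4.9 − 1) / 4.9 = 3.9 / 4.9 ≈ 0.7959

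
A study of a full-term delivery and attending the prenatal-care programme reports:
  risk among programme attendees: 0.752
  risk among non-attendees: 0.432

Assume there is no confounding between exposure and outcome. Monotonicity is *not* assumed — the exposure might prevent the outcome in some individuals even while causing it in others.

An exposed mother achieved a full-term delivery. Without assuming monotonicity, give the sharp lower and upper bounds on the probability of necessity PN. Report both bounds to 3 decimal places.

0.426 ≤ PN ≤ 0.755

Let p₁ = 0.752, p₀ = 0.432.
Under exogeneity alone the bounds on PN are max{0,(p₁−p₀)/p₁} ≤ PN ≤ min{1,(1−p₀)/p₁}.
  lower = (p₁ − p₀)/p₁ = 0.32 / 0.752 ≈ 0.4255
  upper = min{1, (1 − p₀)/p₁} = 0.568 / 0.752 ≈ 0.7553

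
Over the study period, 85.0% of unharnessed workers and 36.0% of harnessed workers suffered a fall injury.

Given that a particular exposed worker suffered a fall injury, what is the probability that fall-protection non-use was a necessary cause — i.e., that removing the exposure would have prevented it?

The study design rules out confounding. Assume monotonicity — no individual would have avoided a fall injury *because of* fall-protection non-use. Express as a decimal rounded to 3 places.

PN ≈ 0.576

p₁ = 0.85, p₀ = 0.36.
Under exogeneity and monotonicity, PN = (p₁ − p₀) / p₁.
PN = (0.85 − 0.36) / 0.85 = 0.49 / 0.85 ≈ 0.5765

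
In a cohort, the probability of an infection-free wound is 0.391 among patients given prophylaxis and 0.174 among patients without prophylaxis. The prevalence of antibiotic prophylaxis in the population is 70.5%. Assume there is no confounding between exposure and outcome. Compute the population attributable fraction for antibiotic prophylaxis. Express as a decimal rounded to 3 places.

PAF ≈ 0.468

Let p₁ = 0.391, p₀ = 0.174.
Overall risk P(Y=1) = π·p₁ + (1−π)·p₀ = 0.705×0.391 + 0.295×0.174 = 0.32698.
Under exogeneity, PAF = [P(Y=1) − p₀] / P(Y=1).
PAF = (0.32698 − 0.174) / 0.32698 ≈ 0.4679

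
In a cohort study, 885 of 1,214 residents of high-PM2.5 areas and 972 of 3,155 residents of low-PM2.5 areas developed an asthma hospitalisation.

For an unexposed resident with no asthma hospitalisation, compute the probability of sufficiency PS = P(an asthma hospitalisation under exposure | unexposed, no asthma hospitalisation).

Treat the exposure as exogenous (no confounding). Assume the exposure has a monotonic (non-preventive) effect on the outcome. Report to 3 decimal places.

p₁ = P(outcome | exposed) = 885/1214 = 0.729
p₀ = P(outcome | unexposed) = 972/3155 = 0.30808
Under exogeneity and monotonicity, PS = (p₁ − p₀) / (1 − p₀).
PS = (0.729 − 0.30808) / (1 − 0.30808) = 0.42091 / 0.69192 ≈ 0.6083

PS ≈ 0.608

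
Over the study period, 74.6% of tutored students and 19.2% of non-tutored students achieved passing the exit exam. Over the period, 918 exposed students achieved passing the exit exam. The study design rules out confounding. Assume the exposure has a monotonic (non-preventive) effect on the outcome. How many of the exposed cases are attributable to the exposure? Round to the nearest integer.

p₁ = 0.746, p₀ = 0.192.
PN = (p₁ − p₀)/p₁ = (0.746 − 0.192) / 0.746 ≈ 0.74263.
Attributable cases ≈ PN × (exposed cases) = 0.74263 × 918 ≈ 681.73.

about 682 cases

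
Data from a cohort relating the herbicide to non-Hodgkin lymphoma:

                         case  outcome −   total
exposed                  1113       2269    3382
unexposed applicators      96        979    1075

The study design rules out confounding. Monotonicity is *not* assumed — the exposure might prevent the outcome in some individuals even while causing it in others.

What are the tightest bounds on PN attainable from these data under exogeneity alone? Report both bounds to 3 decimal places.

0.729 ≤ PN ≤ 1.000

p₁ = P(outcome | exposed) = 1113/3382 = 0.3291
p₀ = P(outcome | unexposed) = 96/1075 = 0.089302
Under exogeneity alone the bounds on PN are max{0,(p₁−p₀)/p₁} ≤ PN ≤ min{1,(1−p₀)/p₁}.
  lower = (p₁ − p₀)/p₁ = 0.23979 / 0.3291 ≈ 0.7286
  upper = min{1, (1 − p₀)/p₁} = 0.9107 / 0.3291 ≈ 2.7673 → capped at 1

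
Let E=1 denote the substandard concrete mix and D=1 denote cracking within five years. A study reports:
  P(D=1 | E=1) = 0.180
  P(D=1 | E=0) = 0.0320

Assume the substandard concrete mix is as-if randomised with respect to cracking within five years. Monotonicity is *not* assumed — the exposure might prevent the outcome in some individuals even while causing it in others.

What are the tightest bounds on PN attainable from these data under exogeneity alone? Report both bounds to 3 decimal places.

0.822 ≤ PN ≤ 1.000

Let p₁ = 0.18, p₀ = 0.032.
Under exogeneity alone the bounds on PN are max{0,(p₁−p₀)/p₁} ≤ PN ≤ min{1,(1−p₀)/p₁}.
  lower = (p₁ − p₀)/p₁ = 0.148 / 0.18 ≈ 0.8222
  upper = min{1, (1 − p₀)/p₁} = 0.968 / 0.18 ≈ 5.3778 → capped at 1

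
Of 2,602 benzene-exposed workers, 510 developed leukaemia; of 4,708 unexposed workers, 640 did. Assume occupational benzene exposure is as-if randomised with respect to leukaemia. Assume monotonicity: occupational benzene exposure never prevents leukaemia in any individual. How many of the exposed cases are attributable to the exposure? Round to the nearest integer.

p₁ = P(outcome | exposed) = 510/2602 = 0.196
p₀ = P(outcome | unexposed) = 640/4708 = 0.13594
PN = (p₁ − p₀)/p₁ = (0.196 − 0.13594) / 0.196 ≈ 0.30645.
Attributable cases ≈ PN × (exposed cases) = 0.30645 × 510 ≈ 156.29.

about 156 cases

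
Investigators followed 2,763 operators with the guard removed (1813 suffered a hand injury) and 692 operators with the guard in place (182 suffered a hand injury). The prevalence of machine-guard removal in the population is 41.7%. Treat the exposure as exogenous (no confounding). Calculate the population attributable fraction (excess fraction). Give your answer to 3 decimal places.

p₁ = P(outcome | exposed) = 1813/2763 = 0.65617
p₀ = P(outcome | unexposed) = 182/692 = 0.26301
Overall risk P(Y=1) = π·p₁ + (1−π)·p₀ = 0.417×0.65617 + 0.583×0.26301 = 0.42696.
Under exogeneity, PAF = [P(Y=1) − p₀] / P(Y=1).
PAF = (0.42696 − 0.26301) / 0.42696 ≈ 0.3840

PAF ≈ 0.384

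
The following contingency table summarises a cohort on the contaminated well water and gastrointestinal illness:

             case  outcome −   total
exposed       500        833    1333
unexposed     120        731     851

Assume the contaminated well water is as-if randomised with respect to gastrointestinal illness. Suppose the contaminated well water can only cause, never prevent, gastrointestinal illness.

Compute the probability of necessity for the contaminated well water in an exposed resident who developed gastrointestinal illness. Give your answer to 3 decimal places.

p₁ = P(outcome | exposed) = 500/1333 = 0.37509
p₀ = P(outcome | unexposed) = 120/851 = 0.14101
Under exogeneity and monotonicity, PN = (p₁ − p₀)/p₁.
PN = (0.37509 − 0.14101) / 0.37509 ≈ 0.6241

PN ≈ 0.624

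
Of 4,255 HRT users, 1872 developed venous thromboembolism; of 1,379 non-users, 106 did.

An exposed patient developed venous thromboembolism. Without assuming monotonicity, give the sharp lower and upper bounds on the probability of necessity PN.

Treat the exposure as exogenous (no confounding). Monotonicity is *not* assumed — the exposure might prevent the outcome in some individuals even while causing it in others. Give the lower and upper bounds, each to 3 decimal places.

p₁ = P(outcome | exposed) = 1872/4255 = 0.43995
p₀ = P(outcome | unexposed) = 106/1379 = 0.076867
Under exogeneity alone the bounds on PN are max{0,(p₁−p₀)/p₁} ≤ PN ≤ min{1,(1−p₀)/p₁}.
  lower = (p₁ − p₀)/p₁ = 0.36309 / 0.43995 ≈ 0.8253
  upper = min{1, (1 − p₀)/p₁} = 0.92313 / 0.43995 ≈ 2.0983 → capped at 1

0.825 ≤ PN ≤ 1.000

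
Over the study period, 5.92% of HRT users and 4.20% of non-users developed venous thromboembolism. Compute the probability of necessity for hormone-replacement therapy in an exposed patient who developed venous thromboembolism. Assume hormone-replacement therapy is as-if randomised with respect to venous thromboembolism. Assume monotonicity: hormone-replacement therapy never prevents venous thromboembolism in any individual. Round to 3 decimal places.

p₁ = 0.0592, p₀ = 0.042.
Under exogeneity and monotonicity, PN = (p₁ − p₀) / p₁.
PN = (0.0592 − 0.042) / 0.0592 = 0.0172 / 0.0592 ≈ 0.2905

PN ≈ 0.291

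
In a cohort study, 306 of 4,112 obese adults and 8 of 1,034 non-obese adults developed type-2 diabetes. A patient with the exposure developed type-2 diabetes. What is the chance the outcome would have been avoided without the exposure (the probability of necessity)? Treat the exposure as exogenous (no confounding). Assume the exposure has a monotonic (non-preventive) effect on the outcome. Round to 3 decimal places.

p₁ = P(outcome | exposed) = 306/4112 = 0.074416
p₀ = P(outcome | unexposed) = 8/1034 = 0.0077369
Under exogeneity and monotonicity, PN = (p₁ − p₀) / p₁.
PN = (0.074416 − 0.0077369) / 0.074416 = 0.066679 / 0.074416 ≈ 0.8960

PN ≈ 0.896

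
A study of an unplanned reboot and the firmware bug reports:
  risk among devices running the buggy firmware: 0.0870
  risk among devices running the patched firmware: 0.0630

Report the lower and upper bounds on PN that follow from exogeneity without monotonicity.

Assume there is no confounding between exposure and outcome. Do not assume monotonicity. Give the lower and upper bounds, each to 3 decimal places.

Let p₁ = 0.087, p₀ = 0.063.
Under exogeneity alone the bounds on PN are max{0,(p₁−p₀)/p₁} ≤ PN ≤ min{1,(1−p₀)/p₁}.
  lower = (p₁ − p₀)/p₁ = 0.024 / 0.087 ≈ 0.2759
  upper = min{1, (1 − p₀)/p₁} = 0.937 / 0.087 ≈ 10.7701 → capped at 1

0.276 ≤ PN ≤ 1.000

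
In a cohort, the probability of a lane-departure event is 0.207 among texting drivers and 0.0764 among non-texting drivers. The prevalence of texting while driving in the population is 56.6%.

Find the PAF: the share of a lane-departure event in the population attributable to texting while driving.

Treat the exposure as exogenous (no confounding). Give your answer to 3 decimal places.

Let p₁ = 0.207, p₀ = 0.0764.
Overall risk P(Y=1) = π·p₁ + (1−π)·p₀ = 0.566×0.207 + 0.434×0.0764 = 0.15032.
Under exogeneity, PAF = [P(Y=1) − p₀] / P(Y=1).
PAF = (0.15032 − 0.0764) / 0.15032 ≈ 0.4917

PAF ≈ 0.492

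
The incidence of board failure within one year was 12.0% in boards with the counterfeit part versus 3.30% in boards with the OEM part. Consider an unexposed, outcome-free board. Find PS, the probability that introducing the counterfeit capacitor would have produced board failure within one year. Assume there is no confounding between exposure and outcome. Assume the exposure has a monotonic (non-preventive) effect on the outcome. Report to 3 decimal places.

p₁ = 0.12, p₀ = 0.033.
Under exogeneity and monotonicity, PS = (p₁ − p₀) / (1 − p₀).
PS = (0.12 − 0.033) / (1 − 0.033) = 0.087 / 0.967 ≈ 0.0900

PS ≈ 0.090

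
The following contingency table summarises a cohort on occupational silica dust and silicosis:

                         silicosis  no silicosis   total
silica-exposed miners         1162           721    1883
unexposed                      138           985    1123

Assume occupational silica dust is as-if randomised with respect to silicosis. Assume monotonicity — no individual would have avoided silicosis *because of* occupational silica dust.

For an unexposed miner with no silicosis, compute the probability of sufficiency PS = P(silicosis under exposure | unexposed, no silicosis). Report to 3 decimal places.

PS ≈ 0.563

p₁ = P(outcome | exposed) = 1162/1883 = 0.6171
p₀ = P(outcome | unexposed) = 138/1123 = 0.12289
Under exogeneity and monotonicity, PS = (p₁ − p₀)/(1 − p₀).
PS = (0.6171 − 0.12289) / 0.87711 ≈ 0.5635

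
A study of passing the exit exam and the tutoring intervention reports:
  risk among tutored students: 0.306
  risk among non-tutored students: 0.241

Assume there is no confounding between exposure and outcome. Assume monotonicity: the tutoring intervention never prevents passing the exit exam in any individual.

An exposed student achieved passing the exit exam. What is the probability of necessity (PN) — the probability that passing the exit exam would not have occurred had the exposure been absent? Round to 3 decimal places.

Let p₁ = 0.306, p₀ = 0.241.
Under exogeneity and monotonicity, PN = (p₁ − p₀) / p₁.
PN = (0.306 − 0.241) / 0.306 = 0.065 / 0.306 ≈ 0.2124

PN ≈ 0.212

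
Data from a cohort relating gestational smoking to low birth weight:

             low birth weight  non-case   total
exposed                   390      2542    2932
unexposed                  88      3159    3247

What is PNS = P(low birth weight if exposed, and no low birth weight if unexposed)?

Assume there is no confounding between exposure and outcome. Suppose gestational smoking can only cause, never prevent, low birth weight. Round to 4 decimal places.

p₁ = P(outcome | exposed) = 390/2932 = 0.13302
p₀ = P(outcome | unexposed) = 88/3247 = 0.027102
Under exogeneity and monotonicity, PNS = p₁ − p₀.
PNS = 0.13302 − 0.027102 = 0.10591

PNS ≈ 0.1059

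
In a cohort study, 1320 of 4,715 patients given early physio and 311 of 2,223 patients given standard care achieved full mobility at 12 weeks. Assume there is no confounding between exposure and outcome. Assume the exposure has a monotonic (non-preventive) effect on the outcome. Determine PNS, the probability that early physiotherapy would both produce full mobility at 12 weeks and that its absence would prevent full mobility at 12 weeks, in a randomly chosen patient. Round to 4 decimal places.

p₁ = P(outcome | exposed) = 1320/4715 = 0.27996
p₀ = P(outcome | unexposed) = 311/2223 = 0.1399
Under exogeneity and monotonicity, PNS = p₁ − p₀.
PNS = 0.27996 − 0.1399 = 0.14006

PNS ≈ 0.1401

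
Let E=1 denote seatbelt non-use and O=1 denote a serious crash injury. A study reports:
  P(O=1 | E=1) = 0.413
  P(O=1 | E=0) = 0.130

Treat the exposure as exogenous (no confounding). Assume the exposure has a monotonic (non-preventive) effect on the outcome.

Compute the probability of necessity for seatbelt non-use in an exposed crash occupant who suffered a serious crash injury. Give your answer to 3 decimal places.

Let p₁ = 0.413, p₀ = 0.13.
Under exogeneity and monotonicity, PN = (p₁ − p₀) / p₁.
PN = (0.413 − 0.13) / 0.413 = 0.283 / 0.413 ≈ 0.6852

PN ≈ 0.685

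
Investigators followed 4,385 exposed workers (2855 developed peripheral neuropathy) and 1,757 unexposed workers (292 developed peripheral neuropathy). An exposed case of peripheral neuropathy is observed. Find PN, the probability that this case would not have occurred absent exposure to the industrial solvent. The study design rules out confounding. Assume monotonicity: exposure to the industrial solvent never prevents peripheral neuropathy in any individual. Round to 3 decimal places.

PN ≈ 0.745

p₁ = P(outcome | exposed) = 2855/4385 = 0.65108
p₀ = P(outcome | unexposed) = 292/1757 = 0.16619
Under exogeneity and monotonicity, PN = (p₁ − p₀) / p₁.
PN = (0.65108 − 0.16619) / 0.65108 = 0.48489 / 0.65108 ≈ 0.7447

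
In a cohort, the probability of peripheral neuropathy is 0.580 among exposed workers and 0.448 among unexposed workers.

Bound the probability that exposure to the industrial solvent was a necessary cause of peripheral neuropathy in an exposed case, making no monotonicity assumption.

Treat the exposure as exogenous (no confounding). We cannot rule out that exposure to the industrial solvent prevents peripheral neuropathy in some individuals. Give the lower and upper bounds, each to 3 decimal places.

Let p₁ = 0.58, p₀ = 0.448.
Under exogeneity alone the bounds on PN are max{0,(p₁−p₀)/p₁} ≤ PN ≤ min{1,(1−p₀)/p₁}.
  lower = (p₁ − p₀)/p₁ = 0.132 / 0.58 ≈ 0.2276
  upper = min{1, (1 − p₀)/p₁} = 0.552 / 0.58 ≈ 0.9517

0.228 ≤ PN ≤ 0.952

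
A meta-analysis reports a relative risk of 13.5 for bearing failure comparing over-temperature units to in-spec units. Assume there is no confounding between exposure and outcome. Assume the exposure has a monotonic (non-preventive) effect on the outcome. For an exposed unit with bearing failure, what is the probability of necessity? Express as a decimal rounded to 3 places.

PN ≈ 0.926

Under exogeneity and monotonicity, PN = (RR − 1) / RR = 1 − 1/RR.
PN = (13.5 − 1) / 13.5 = 12.5 / 13.5 ≈ 0.9259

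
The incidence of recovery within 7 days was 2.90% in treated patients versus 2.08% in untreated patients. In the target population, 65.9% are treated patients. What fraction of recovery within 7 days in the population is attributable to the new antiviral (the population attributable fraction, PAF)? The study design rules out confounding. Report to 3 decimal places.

p₁ = 0.029, p₀ = 0.0208.
Overall risk P(Y=1) = π·p₁ + (1−π)·p₀ = 0.659×0.029 + 0.341×0.0208 = 0.026204.
Under exogeneity, PAF = [P(Y=1) − p₀] / P(Y=1).
PAF = (0.026204 − 0.0208) / 0.026204 ≈ 0.2062

PAF ≈ 0.206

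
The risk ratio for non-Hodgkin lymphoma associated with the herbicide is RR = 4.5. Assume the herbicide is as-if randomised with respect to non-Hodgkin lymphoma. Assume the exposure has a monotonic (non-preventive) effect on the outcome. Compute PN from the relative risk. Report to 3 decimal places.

PN ≈ 0.778

Under exogeneity and monotonicity, PN = (RR − 1) / RR = 1 − 1/RR.
PN = (4.5 − 1) / 4.5 = 3.5 / 4.5 ≈ 0.7778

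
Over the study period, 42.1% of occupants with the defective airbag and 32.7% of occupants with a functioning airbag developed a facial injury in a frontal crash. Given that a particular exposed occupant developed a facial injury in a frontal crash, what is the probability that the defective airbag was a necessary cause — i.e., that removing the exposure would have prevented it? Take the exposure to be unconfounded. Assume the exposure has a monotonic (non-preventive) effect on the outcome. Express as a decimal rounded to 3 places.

p₁ = 0.421, p₀ = 0.327.
Under exogeneity and monotonicity, PN = (p₁ − p₀) / p₁.
PN = (0.421 − 0.327) / 0.421 = 0.094 / 0.421 ≈ 0.2233

PN ≈ 0.223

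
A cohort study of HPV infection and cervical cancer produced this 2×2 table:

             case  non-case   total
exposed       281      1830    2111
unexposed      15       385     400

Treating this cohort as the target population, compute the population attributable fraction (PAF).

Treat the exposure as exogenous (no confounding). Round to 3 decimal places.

p₁ = P(outcome | exposed) = 281/2111 = 0.13311
p₀ = P(outcome | unexposed) = 15/400 = 0.0375
Exposure prevalence π = 2111/2511 = 0.8407; overall risk P(Y=1) = 0.11788.
Under exogeneity, PAF = [P(Y=1) − p₀]/P(Y=1).
PAF = (0.11788 − 0.0375) / 0.11788 ≈ 0.6819

PAF ≈ 0.682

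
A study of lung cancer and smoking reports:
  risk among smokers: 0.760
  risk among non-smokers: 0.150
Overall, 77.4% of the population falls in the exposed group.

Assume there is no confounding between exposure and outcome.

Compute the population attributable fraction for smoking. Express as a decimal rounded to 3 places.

Let p₁ = 0.76, p₀ = 0.15.
Overall risk P(Y=1) = π·p₁ + (1−π)·p₀ = 0.774×0.76 + 0.226×0.15 = 0.62214.
Under exogeneity, PAF = [P(Y=1) − p₀] / P(Y=1).
PAF = (0.62214 − 0.15) / 0.62214 ≈ 0.7589

PAF ≈ 0.759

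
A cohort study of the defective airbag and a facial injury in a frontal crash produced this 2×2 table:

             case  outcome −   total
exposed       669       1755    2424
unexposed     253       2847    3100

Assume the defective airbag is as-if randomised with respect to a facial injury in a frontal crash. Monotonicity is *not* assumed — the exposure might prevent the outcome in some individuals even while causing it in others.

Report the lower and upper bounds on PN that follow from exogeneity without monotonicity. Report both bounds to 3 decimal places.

p₁ = P(outcome | exposed) = 669/2424 = 0.27599
p₀ = P(outcome | unexposed) = 253/3100 = 0.081613
Under exogeneity alone the bounds on PN are max{0,(p₁−p₀)/p₁} ≤ PN ≤ min{1,(1−p₀)/p₁}.
  lower = (p₁ − p₀)/p₁ = 0.19438 / 0.27599 ≈ 0.7043
  upper = min{1, (1 − p₀)/p₁} = 0.91839 / 0.27599 ≈ 3.3276 → capped at 1

0.704 ≤ PN ≤ 1.000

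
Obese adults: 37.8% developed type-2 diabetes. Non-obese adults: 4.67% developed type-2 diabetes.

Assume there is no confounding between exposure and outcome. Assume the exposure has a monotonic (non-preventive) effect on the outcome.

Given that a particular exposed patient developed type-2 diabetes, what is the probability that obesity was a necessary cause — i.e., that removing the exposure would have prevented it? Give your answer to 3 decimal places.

p₁ = 0.378, p₀ = 0.0467.
Under exogeneity and monotonicity, PN = (p₁ − p₀) / p₁.
PN = (0.378 − 0.0467) / 0.378 = 0.3313 / 0.378 ≈ 0.8765

PN ≈ 0.876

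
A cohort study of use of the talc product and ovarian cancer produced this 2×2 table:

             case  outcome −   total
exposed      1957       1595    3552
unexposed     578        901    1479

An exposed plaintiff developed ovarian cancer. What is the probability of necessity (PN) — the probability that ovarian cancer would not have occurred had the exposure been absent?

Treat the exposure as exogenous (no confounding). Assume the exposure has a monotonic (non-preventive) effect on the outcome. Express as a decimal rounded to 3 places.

p₁ = P(outcome | exposed) = 1957/3552 = 0.55096
p₀ = P(outcome | unexposed) = 578/1479 = 0.3908
Under exogeneity and monotonicity, PN = (p₁ − p₀) / p₁.
PN = (0.55096 − 0.3908) / 0.55096 = 0.16015 / 0.55096 ≈ 0.2907

PN ≈ 0.291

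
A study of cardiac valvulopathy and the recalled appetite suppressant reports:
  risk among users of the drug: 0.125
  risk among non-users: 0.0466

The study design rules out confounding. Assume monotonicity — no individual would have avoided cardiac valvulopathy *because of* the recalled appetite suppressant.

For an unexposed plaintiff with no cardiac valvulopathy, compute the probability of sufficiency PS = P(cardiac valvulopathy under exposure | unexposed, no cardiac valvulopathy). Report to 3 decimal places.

PS ≈ 0.082

Let p₁ = 0.125, p₀ = 0.0466.
Under exogeneity and monotonicity, PS = (p₁ − p₀) / (1 − p₀).
PS = (0.125 − 0.0466) / (1 − 0.0466) = 0.0784 / 0.9534 ≈ 0.0822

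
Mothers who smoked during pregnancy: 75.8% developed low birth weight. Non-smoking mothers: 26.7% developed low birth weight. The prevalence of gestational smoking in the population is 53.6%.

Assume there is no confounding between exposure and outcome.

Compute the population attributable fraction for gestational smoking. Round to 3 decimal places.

PAF ≈ 0.496

p₁ = 0.758, p₀ = 0.267.
Overall risk P(Y=1) = π·p₁ + (1−π)·p₀ = 0.536×0.758 + 0.464×0.267 = 0.53018.
Under exogeneity, PAF = [P(Y=1) − p₀] / P(Y=1).
PAF = (0.53018 − 0.267) / 0.53018 ≈ 0.4964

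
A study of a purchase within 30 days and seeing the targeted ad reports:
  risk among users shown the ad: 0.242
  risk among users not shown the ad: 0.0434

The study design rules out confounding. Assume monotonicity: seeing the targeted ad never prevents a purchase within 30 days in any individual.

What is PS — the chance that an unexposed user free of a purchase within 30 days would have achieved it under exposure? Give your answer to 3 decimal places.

PS ≈ 0.208

Let p₁ = 0.242, p₀ = 0.0434.
Under exogeneity and monotonicity, PS = (p₁ − p₀) / (1 − p₀).
PS = (0.242 − 0.0434) / (1 − 0.0434) = 0.1986 / 0.9566 ≈ 0.2076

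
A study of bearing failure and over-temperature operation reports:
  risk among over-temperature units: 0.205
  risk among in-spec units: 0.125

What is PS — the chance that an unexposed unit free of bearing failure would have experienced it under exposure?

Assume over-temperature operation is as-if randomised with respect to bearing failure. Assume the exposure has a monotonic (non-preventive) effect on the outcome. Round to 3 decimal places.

Let p₁ = 0.205, p₀ = 0.125.
Under exogeneity and monotonicity, PS = (p₁ − p₀) / (1 − p₀).
PS = (0.205 − 0.125) / (1 − 0.125) = 0.08 / 0.875 ≈ 0.0914

PS ≈ 0.091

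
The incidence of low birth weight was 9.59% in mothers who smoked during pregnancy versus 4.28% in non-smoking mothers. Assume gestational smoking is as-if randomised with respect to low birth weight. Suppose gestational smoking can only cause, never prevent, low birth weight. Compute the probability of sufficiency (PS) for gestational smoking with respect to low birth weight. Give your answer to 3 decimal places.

PS ≈ 0.055

p₁ = 0.0959, p₀ = 0.0428.
Under exogeneity and monotonicity, PS = (p₁ − p₀) / (1 − p₀).
PS = (0.0959 − 0.0428) / (1 − 0.0428) = 0.0531 / 0.9572 ≈ 0.0555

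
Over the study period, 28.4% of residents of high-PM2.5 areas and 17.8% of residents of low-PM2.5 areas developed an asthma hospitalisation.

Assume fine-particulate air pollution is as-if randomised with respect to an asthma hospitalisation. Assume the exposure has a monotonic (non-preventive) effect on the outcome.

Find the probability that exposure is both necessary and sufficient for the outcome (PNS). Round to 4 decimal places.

PNS ≈ 0.1060

p₁ = 0.284, p₀ = 0.178.
Under exogeneity and monotonicity, PNS = p₁ − p₀.
PNS = 0.284 − 0.178 = 0.106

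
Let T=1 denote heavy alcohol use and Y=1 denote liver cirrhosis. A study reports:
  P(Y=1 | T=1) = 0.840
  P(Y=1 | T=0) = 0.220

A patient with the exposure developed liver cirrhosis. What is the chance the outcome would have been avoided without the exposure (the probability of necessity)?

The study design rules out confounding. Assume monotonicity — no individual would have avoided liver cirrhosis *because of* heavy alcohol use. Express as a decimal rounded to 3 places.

PN ≈ 0.738

Let p₁ = 0.84, p₀ = 0.22.
Under exogeneity and monotonicity, PN = (p₁ − p₀) / p₁.
PN = (0.84 − 0.22) / 0.84 = 0.62 / 0.84 ≈ 0.7381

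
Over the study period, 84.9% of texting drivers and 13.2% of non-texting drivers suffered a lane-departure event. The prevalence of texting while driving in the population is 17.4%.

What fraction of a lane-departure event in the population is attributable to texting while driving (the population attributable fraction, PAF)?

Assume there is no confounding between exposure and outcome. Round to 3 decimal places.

PAF ≈ 0.486

p₁ = 0.849, p₀ = 0.132.
Overall risk P(Y=1) = π·p₁ + (1−π)·p₀ = 0.174×0.849 + 0.826×0.132 = 0.25676.
Under exogeneity, PAF = [P(Y=1) − p₀] / P(Y=1).
PAF = (0.25676 − 0.132) / 0.25676 ≈ 0.4859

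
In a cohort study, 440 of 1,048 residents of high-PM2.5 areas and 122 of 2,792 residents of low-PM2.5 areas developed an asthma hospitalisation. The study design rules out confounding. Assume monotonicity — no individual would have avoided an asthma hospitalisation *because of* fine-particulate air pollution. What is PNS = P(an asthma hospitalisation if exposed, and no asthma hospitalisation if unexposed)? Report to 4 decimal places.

PNS ≈ 0.3762

p₁ = P(outcome | exposed) = 440/1048 = 0.41985
p₀ = P(outcome | unexposed) = 122/2792 = 0.043696
Under exogeneity and monotonicity, PNS = p₁ − p₀.
PNS = 0.41985 − 0.043696 = 0.37615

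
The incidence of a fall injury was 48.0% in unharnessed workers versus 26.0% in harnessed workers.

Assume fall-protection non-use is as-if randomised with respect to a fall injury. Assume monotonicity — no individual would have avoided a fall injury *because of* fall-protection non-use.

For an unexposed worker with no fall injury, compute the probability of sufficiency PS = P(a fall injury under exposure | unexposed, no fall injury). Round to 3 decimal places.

PS ≈ 0.297

p₁ = 0.48, p₀ = 0.26.
Under exogeneity and monotonicity, PS = (p₁ − p₀) / (1 − p₀).
PS = (0.48 − 0.26) / (1 − 0.26) = 0.22 / 0.74 ≈ 0.2973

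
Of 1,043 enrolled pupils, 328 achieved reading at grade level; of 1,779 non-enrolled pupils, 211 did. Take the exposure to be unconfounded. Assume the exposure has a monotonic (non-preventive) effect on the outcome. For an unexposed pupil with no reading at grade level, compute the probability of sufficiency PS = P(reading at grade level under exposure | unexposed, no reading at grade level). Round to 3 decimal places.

PS ≈ 0.222

p₁ = P(outcome | exposed) = 328/1043 = 0.31448
p₀ = P(outcome | unexposed) = 211/1779 = 0.11861
Under exogeneity and monotonicity, PS = (p₁ − p₀) / (1 − p₀).
PS = (0.31448 − 0.11861) / (1 − 0.11861) = 0.19587 / 0.88139 ≈ 0.2222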